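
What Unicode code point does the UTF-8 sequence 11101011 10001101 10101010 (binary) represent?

U+B36A

Leading byte 0xEB = 11101011 matches 1110xxxx → 3-byte sequence.
Byte 1: 0xEB = 11101011, payload 1011 (4 bits).
Byte 2: 0x8D = 10001101 (10xxxxxx ✓), payload 001101.
Byte 3: 0xAA = 10101010 (10xxxxxx ✓), payload 101010.
Concatenate: 1011001101101010 = 0xB36A (16 bits → U+B36A).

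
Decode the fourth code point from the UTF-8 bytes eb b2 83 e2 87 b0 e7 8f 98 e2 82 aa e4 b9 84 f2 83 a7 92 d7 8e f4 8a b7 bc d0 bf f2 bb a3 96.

Offset 0: leading byte 0xEB = 11101011 → 3-byte char #1 = EB B2 83.
Offset 3: leading byte 0xE2 = 11100010 → 3-byte char #2 = E2 87 B0.
Offset 6: leading byte 0xE7 = 11100111 → 3-byte char #3 = E7 8F 98.
Offset 9: leading byte 0xE2 = 11100010 → 3-byte char #4 = E2 82 AA.
Leading byte 0xE2 = 11100010 matches 1110xxxx → 3-byte sequence.
Byte 1: 0xE2 = 11100010, payload 0010 (4 bits).
Byte 2: 0x82 = 10000010 (10xxxxxx ✓), payload 000010.
Byte 3: 0xAA = 10101010 (10xxxxxx ✓), payload 101010.
Concatenate: 0010000010101010 = 0x20AA (16 bits → U+20AA).

U+20AA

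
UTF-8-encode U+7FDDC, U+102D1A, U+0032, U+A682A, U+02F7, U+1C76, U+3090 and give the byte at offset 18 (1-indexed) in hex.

1-indexed offset 18 is 0-indexed offset 17.
U+7FDDC → 4-byte form F1 BF B7 9C at offsets 0–3.
U+102D1A → 4-byte form F4 82 B4 9A at offsets 4–7.
U+0032 → 1-byte form 32 at offsets 8–8.
U+A682A → 4-byte form F2 A6 A0 AA at offsets 9–12.
U+02F7 → 2-byte form CB B7 at offsets 13–14.
U+1C76 → 3-byte form E1 B1 B6 at offsets 15–17.
Offset 17 falls in char 6's range; it's byte 3 of E1 B1 B6 = 0xB6.

0xB6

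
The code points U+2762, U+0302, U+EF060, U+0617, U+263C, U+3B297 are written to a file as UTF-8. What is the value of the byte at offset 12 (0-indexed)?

U+2762 → 3-byte form E2 9D A2 at offsets 0–2.
U+0302 → 2-byte form CC 82 at offsets 3–4.
U+EF060 → 4-byte form F3 AF 81 A0 at offsets 5–8.
U+0617 → 2-byte form D8 97 at offsets 9–10.
U+263C → 3-byte form E2 98 BC at offsets 11–13.
Offset 12 falls in char 5's range; it's byte 2 of E2 98 BC = 0x98.

0x98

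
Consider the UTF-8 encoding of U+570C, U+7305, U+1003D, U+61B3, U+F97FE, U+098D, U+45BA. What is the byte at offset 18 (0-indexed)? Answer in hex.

0xA6

U+570C → 3-byte form E5 9C 8C at offsets 0–2.
U+7305 → 3-byte form E7 8C 85 at offsets 3–5.
U+1003D → 4-byte form F0 90 80 BD at offsets 6–9.
U+61B3 → 3-byte form E6 86 B3 at offsets 10–12.
U+F97FE → 4-byte form F3 B9 9F BE at offsets 13–16.
U+098D → 3-byte form E0 A6 8D at offsets 17–19.
Offset 18 falls in char 6's range; it's byte 2 of E0 A6 8D = 0xA6.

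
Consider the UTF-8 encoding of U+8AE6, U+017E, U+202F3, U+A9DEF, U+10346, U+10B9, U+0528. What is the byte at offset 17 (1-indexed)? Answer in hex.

1-indexed offset 17 is 0-indexed offset 16.
U+8AE6 → 3-byte form E8 AB A6 at offsets 0–2.
U+017E → 2-byte form C5 BE at offsets 3–4.
U+202F3 → 4-byte form F0 A0 8B B3 at offsets 5–8.
U+A9DEF → 4-byte form F2 A9 B7 AF at offsets 9–12.
U+10346 → 4-byte form F0 90 8D 86 at offsets 13–16.
Offset 16 falls in char 5's range; it's byte 4 of F0 90 8D 86 = 0x86.

0x86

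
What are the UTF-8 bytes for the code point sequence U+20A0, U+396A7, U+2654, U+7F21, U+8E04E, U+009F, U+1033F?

E2 82 A0 F0 B9 9A A7 E2 99 94 E7 BC A1 F2 8E 81 8E C2 9F F0 90 8C BF

U+20A0: 3-byte form → E2 82 A0.
U+396A7: 4-byte form → F0 B9 9A A7.
U+2654: 3-byte form → E2 99 94.
U+7F21: 3-byte form → E7 BC A1.
U+8E04E: 4-byte form → F2 8E 81 8E.
U+009F: 2-byte form → C2 9F.
U+1033F: 4-byte form → F0 90 8C BF.
Concatenated (23 bytes): E2 82 A0 F0 B9 9A A7 E2 99 94 E7 BC A1 F2 8E 81 8E C2 9F F0 90 8C BF.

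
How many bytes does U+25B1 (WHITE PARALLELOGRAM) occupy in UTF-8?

U+25B1 = 0x25B1. UTF-8 uses 1 byte below 0x80, 2 below 0x800, 3 below 0x10000, 4 up to 0x10FFFF. 0x25B1 is in U+0800–U+FFFF → 3 bytes.

3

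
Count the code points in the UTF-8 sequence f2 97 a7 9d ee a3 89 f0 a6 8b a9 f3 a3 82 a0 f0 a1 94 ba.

5

Byte at offset 0: 0xF2 = 11110010 → 4-byte char (#1). Advance 4.
Byte at offset 4: 0xEE = 11101110 → 3-byte char (#2). Advance 3.
Byte at offset 7: 0xF0 = 11110000 → 4-byte char (#3). Advance 4.
Byte at offset 11: 0xF3 = 11110011 → 4-byte char (#4). Advance 4.
Byte at offset 15: 0xF0 = 11110000 → 4-byte char (#5). Advance 4.
Reached end at offset 19 after 5 code points.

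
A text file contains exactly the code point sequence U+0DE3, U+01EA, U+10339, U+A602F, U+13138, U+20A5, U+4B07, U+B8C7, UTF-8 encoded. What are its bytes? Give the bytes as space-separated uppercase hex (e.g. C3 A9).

E0 B7 A3 C7 AA F0 90 8C B9 F2 A6 80 AF F0 93 84 B8 E2 82 A5 E4 AC 87 EB A3 87

U+0DE3: 3-byte form → E0 B7 A3.
U+01EA: 2-byte form → C7 AA.
U+10339: 4-byte form → F0 90 8C B9.
U+A602F: 4-byte form → F2 A6 80 AF.
U+13138: 4-byte form → F0 93 84 B8.
U+20A5: 3-byte form → E2 82 A5.
U+4B07: 3-byte form → E4 AC 87.
U+B8C7: 3-byte form → EB A3 87.
Concatenated (26 bytes): E0 B7 A3 C7 AA F0 90 8C B9 F2 A6 80 AF F0 93 84 B8 E2 82 A5 E4 AC 87 EB A3 87.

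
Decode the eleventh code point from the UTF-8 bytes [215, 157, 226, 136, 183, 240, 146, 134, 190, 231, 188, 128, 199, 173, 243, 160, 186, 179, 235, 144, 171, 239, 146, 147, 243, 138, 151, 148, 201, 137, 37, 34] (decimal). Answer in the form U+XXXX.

U+0025

Offset 0: leading byte 0xD7 = 11010111 → 2-byte char #1 = D7 9D.
Offset 2: leading byte 0xE2 = 11100010 → 3-byte char #2 = E2 88 B7.
Offset 5: leading byte 0xF0 = 11110000 → 4-byte char #3 = F0 92 86 BE.
Offset 9: leading byte 0xE7 = 11100111 → 3-byte char #4 = E7 BC 80.
Offset 12: leading byte 0xC7 = 11000111 → 2-byte char #5 = C7 AD.
Offset 14: leading byte 0xF3 = 11110011 → 4-byte char #6 = F3 A0 BA B3.
Offset 18: leading byte 0xEB = 11101011 → 3-byte char #7 = EB 90 AB.
Offset 21: leading byte 0xEF = 11101111 → 3-byte char #8 = EF 92 93.
Offset 24: leading byte 0xF3 = 11110011 → 4-byte char #9 = F3 8A 97 94.
Offset 28: leading byte 0xC9 = 11001001 → 2-byte char #10 = C9 89.
Offset 30: leading byte 0x25 = 00100101 → 1-byte char #11 = 25.
Leading byte 0x25 = 00100101 matches 0xxxxxxx → 1-byte sequence.
Byte 1: 0x25 = 00100101, payload 0100101 (7 bits).
Concatenate: 0100101 = 0x25 (7 bits → U+0025).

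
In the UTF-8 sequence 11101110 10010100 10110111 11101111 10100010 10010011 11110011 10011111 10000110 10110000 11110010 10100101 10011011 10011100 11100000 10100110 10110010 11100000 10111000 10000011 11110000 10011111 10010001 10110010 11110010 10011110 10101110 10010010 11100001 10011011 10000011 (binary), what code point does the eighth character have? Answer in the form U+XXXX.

U+9EB92

Offset 0: leading byte 0xEE = 11101110 → 3-byte char #1 = EE 94 B7.
Offset 3: leading byte 0xEF = 11101111 → 3-byte char #2 = EF A2 93.
Offset 6: leading byte 0xF3 = 11110011 → 4-byte char #3 = F3 9F 86 B0.
Offset 10: leading byte 0xF2 = 11110010 → 4-byte char #4 = F2 A5 9B 9C.
Offset 14: leading byte 0xE0 = 11100000 → 3-byte char #5 = E0 A6 B2.
Offset 17: leading byte 0xE0 = 11100000 → 3-byte char #6 = E0 B8 83.
Offset 20: leading byte 0xF0 = 11110000 → 4-byte char #7 = F0 9F 91 B2.
Offset 24: leading byte 0xF2 = 11110010 → 4-byte char #8 = F2 9E AE 92.
Leading byte 0xF2 = 11110010 matches 11110xxx → 4-byte sequence.
Byte 1: 0xF2 = 11110010, payload 010 (3 bits).
Byte 2: 0x9E = 10011110 (10xxxxxx ✓), payload 011110.
Byte 3: 0xAE = 10101110 (10xxxxxx ✓), payload 101110.
Byte 4: 0x92 = 10010010 (10xxxxxx ✓), payload 010010.
Concatenate: 010011110101110010010 = 0x9EB92 (21 bits → U+9EB92).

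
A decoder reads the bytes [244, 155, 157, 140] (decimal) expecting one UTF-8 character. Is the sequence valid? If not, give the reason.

invalid (encodes a value above U+10FFFF)

Leading byte 0xF4 = 11110100 → 4-byte form.
Payload = 0x11B74C, which exceeds U+10FFFF, the maximum Unicode code point. (Leading bytes F5–FF, or F4 followed by ≥ 0x90, are invalid.)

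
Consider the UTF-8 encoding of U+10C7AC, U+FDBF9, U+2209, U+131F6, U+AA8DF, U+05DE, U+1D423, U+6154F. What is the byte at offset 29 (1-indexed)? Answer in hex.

1-indexed offset 29 is 0-indexed offset 28.
U+10C7AC → 4-byte form F4 8C 9E AC at offsets 0–3.
U+FDBF9 → 4-byte form F3 BD AF B9 at offsets 4–7.
U+2209 → 3-byte form E2 88 89 at offsets 8–10.
U+131F6 → 4-byte form F0 93 87 B6 at offsets 11–14.
U+AA8DF → 4-byte form F2 AA A3 9F at offsets 15–18.
U+05DE → 2-byte form D7 9E at offsets 19–20.
U+1D423 → 4-byte form F0 9D 90 A3 at offsets 21–24.
U+6154F → 4-byte form F1 A1 95 8F at offsets 25–28.
Offset 28 falls in char 8's range; it's byte 4 of F1 A1 95 8F = 0x8F.

0x8F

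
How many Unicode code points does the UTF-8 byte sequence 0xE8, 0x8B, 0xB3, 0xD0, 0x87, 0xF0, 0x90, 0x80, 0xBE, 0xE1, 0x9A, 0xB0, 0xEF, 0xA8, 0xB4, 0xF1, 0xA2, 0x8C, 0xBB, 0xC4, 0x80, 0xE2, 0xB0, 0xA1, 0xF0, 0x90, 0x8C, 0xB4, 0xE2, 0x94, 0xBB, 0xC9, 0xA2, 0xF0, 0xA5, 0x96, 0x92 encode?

Byte at offset 0: 0xE8 = 11101000 → 3-byte char (#1). Advance 3.
Byte at offset 3: 0xD0 = 11010000 → 2-byte char (#2). Advance 2.
Byte at offset 5: 0xF0 = 11110000 → 4-byte char (#3). Advance 4.
Byte at offset 9: 0xE1 = 11100001 → 3-byte char (#4). Advance 3.
Byte at offset 12: 0xEF = 11101111 → 3-byte char (#5). Advance 3.
Byte at offset 15: 0xF1 = 11110001 → 4-byte char (#6). Advance 4.
Byte at offset 19: 0xC4 = 11000100 → 2-byte char (#7). Advance 2.
Byte at offset 21: 0xE2 = 11100010 → 3-byte char (#8). Advance 3.
Byte at offset 24: 0xF0 = 11110000 → 4-byte char (#9). Advance 4.
Byte at offset 28: 0xE2 = 11100010 → 3-byte char (#10). Advance 3.
Byte at offset 31: 0xC9 = 11001001 → 2-byte char (#11). Advance 2.
Byte at offset 33: 0xF0 = 11110000 → 4-byte char (#12). Advance 4.
Reached end at offset 37 after 12 code points.

12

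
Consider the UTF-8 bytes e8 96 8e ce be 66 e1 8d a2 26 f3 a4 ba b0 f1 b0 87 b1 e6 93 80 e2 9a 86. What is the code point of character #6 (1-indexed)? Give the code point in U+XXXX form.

U+E4EB0

Offset 0: leading byte 0xE8 = 11101000 → 3-byte char #1 = E8 96 8E.
Offset 3: leading byte 0xCE = 11001110 → 2-byte char #2 = CE BE.
Offset 5: leading byte 0x66 = 01100110 → 1-byte char #3 = 66.
Offset 6: leading byte 0xE1 = 11100001 → 3-byte char #4 = E1 8D A2.
Offset 9: leading byte 0x26 = 00100110 → 1-byte char #5 = 26.
Offset 10: leading byte 0xF3 = 11110011 → 4-byte char #6 = F3 A4 BA B0.
Leading byte 0xF3 = 11110011 matches 11110xxx → 4-byte sequence.
Byte 1: 0xF3 = 11110011, payload 011 (3 bits).
Byte 2: 0xA4 = 10100100 (10xxxxxx ✓), payload 100100.
Byte 3: 0xBA = 10111010 (10xxxxxx ✓), payload 111010.
Byte 4: 0xB0 = 10110000 (10xxxxxx ✓), payload 110000.
Concatenate: 011100100111010110000 = 0xE4EB0 (21 bits → U+E4EB0).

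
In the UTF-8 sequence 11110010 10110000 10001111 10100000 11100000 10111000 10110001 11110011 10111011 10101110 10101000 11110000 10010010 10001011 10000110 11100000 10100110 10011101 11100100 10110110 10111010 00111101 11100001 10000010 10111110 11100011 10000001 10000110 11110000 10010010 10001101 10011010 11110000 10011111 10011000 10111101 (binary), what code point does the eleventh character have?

U+1F63D

Offset 0: leading byte 0xF2 = 11110010 → 4-byte char #1 = F2 B0 8F A0.
Offset 4: leading byte 0xE0 = 11100000 → 3-byte char #2 = E0 B8 B1.
Offset 7: leading byte 0xF3 = 11110011 → 4-byte char #3 = F3 BB AE A8.
Offset 11: leading byte 0xF0 = 11110000 → 4-byte char #4 = F0 92 8B 86.
Offset 15: leading byte 0xE0 = 11100000 → 3-byte char #5 = E0 A6 9D.
Offset 18: leading byte 0xE4 = 11100100 → 3-byte char #6 = E4 B6 BA.
Offset 21: leading byte 0x3D = 00111101 → 1-byte char #7 = 3D.
Offset 22: leading byte 0xE1 = 11100001 → 3-byte char #8 = E1 82 BE.
Offset 25: leading byte 0xE3 = 11100011 → 3-byte char #9 = E3 81 86.
Offset 28: leading byte 0xF0 = 11110000 → 4-byte char #10 = F0 92 8D 9A.
Offset 32: leading byte 0xF0 = 11110000 → 4-byte char #11 = F0 9F 98 BD.
Leading byte 0xF0 = 11110000 matches 11110xxx → 4-byte sequence.
Byte 1: 0xF0 = 11110000, payload 000 (3 bits).
Byte 2: 0x9F = 10011111 (10xxxxxx ✓), payload 011111.
Byte 3: 0x98 = 10011000 (10xxxxxx ✓), payload 011000.
Byte 4: 0xBD = 10111101 (10xxxxxx ✓), payload 111101.
Concatenate: 000011111011000111101 = 0x1F63D (21 bits → U+1F63D).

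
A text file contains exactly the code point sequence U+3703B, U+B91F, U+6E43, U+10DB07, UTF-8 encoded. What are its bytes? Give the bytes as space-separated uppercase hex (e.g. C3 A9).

F0 B7 80 BB EB A4 9F E6 B9 83 F4 8D AC 87

U+3703B: 4-byte form → F0 B7 80 BB.
U+B91F: 3-byte form → EB A4 9F.
U+6E43: 3-byte form → E6 B9 83.
U+10DB07: 4-byte form → F4 8D AC 87.
Concatenated (14 bytes): F0 B7 80 BB EB A4 9F E6 B9 83 F4 8D AC 87.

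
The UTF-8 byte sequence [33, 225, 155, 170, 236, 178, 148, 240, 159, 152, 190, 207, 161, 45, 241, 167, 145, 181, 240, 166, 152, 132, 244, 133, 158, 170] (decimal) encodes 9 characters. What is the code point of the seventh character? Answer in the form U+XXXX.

U+67475

Offset 0: leading byte 0x21 = 00100001 → 1-byte char #1 = 21.
Offset 1: leading byte 0xE1 = 11100001 → 3-byte char #2 = E1 9B AA.
Offset 4: leading byte 0xEC = 11101100 → 3-byte char #3 = EC B2 94.
Offset 7: leading byte 0xF0 = 11110000 → 4-byte char #4 = F0 9F 98 BE.
Offset 11: leading byte 0xCF = 11001111 → 2-byte char #5 = CF A1.
Offset 13: leading byte 0x2D = 00101101 → 1-byte char #6 = 2D.
Offset 14: leading byte 0xF1 = 11110001 → 4-byte char #7 = F1 A7 91 B5.
Leading byte 0xF1 = 11110001 matches 11110xxx → 4-byte sequence.
Byte 1: 0xF1 = 11110001, payload 001 (3 bits).
Byte 2: 0xA7 = 10100111 (10xxxxxx ✓), payload 100111.
Byte 3: 0x91 = 10010001 (10xxxxxx ✓), payload 010001.
Byte 4: 0xB5 = 10110101 (10xxxxxx ✓), payload 110101.
Concatenate: 001100111010001110101 = 0x67475 (21 bits → U+67475).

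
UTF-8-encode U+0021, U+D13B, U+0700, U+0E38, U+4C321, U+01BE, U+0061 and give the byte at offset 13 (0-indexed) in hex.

U+0021 → 1-byte form 21 at offsets 0–0.
U+D13B → 3-byte form ED 84 BB at offsets 1–3.
U+0700 → 2-byte form DC 80 at offsets 4–5.
U+0E38 → 3-byte form E0 B8 B8 at offsets 6–8.
U+4C321 → 4-byte form F1 8C 8C A1 at offsets 9–12.
U+01BE → 2-byte form C6 BE at offsets 13–14.
Offset 13 falls in char 6's range; it's byte 1 of C6 BE = 0xC6.

0xC6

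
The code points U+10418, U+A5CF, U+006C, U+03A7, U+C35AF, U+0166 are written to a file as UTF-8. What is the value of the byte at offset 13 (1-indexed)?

1-indexed offset 13 is 0-indexed offset 12.
U+10418 → 4-byte form F0 90 90 98 at offsets 0–3.
U+A5CF → 3-byte form EA 97 8F at offsets 4–6.
U+006C → 1-byte form 6C at offsets 7–7.
U+03A7 → 2-byte form CE A7 at offsets 8–9.
U+C35AF → 4-byte form F3 83 96 AF at offsets 10–13.
Offset 12 falls in char 5's range; it's byte 3 of F3 83 96 AF = 0x96.

0x96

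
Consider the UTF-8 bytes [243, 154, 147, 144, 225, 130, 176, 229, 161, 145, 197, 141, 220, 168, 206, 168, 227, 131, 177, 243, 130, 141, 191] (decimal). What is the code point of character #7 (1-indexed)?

Offset 0: leading byte 0xF3 = 11110011 → 4-byte char #1 = F3 9A 93 90.
Offset 4: leading byte 0xE1 = 11100001 → 3-byte char #2 = E1 82 B0.
Offset 7: leading byte 0xE5 = 11100101 → 3-byte char #3 = E5 A1 91.
Offset 10: leading byte 0xC5 = 11000101 → 2-byte char #4 = C5 8D.
Offset 12: leading byte 0xDC = 11011100 → 2-byte char #5 = DC A8.
Offset 14: leading byte 0xCE = 11001110 → 2-byte char #6 = CE A8.
Offset 16: leading byte 0xE3 = 11100011 → 3-byte char #7 = E3 83 B1.
Leading byte 0xE3 = 11100011 matches 1110xxxx → 3-byte sequence.
Byte 1: 0xE3 = 11100011, payload 0011 (4 bits).
Byte 2: 0x83 = 10000011 (10xxxxxx ✓), payload 000011.
Byte 3: 0xB1 = 10110001 (10xxxxxx ✓), payload 110001.
Concatenate: 0011000011110001 = 0x30F1 (16 bits → U+30F1).

U+30F1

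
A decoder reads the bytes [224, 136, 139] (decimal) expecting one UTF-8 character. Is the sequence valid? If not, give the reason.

Leading byte 0xE0 = 11100000 → 3-byte form.
Continuation bytes all match 10xxxxxx. Payload decodes to 0x20B.
But 0x20B < 0x800, the minimum for a 3-byte sequence — this is an overlong encoding.

invalid (overlong encoding)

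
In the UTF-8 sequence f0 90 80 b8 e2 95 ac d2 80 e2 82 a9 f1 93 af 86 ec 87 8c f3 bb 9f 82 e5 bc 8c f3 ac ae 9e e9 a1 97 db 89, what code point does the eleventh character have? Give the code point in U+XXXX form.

U+06C9

Offset 0: leading byte 0xF0 = 11110000 → 4-byte char #1 = F0 90 80 B8.
Offset 4: leading byte 0xE2 = 11100010 → 3-byte char #2 = E2 95 AC.
Offset 7: leading byte 0xD2 = 11010010 → 2-byte char #3 = D2 80.
Offset 9: leading byte 0xE2 = 11100010 → 3-byte char #4 = E2 82 A9.
Offset 12: leading byte 0xF1 = 11110001 → 4-byte char #5 = F1 93 AF 86.
Offset 16: leading byte 0xEC = 11101100 → 3-byte char #6 = EC 87 8C.
Offset 19: leading byte 0xF3 = 11110011 → 4-byte char #7 = F3 BB 9F 82.
Offset 23: leading byte 0xE5 = 11100101 → 3-byte char #8 = E5 BC 8C.
Offset 26: leading byte 0xF3 = 11110011 → 4-byte char #9 = F3 AC AE 9E.
Offset 30: leading byte 0xE9 = 11101001 → 3-byte char #10 = E9 A1 97.
Offset 33: leading byte 0xDB = 11011011 → 2-byte char #11 = DB 89.
Leading byte 0xDB = 11011011 matches 110xxxxx → 2-byte sequence.
Byte 1: 0xDB = 11011011, payload 11011 (5 bits).
Byte 2: 0x89 = 10001001 (10xxxxxx ✓), payload 001001.
Concatenate: 11011001001 = 0x6C9 (11 bits → U+06C9).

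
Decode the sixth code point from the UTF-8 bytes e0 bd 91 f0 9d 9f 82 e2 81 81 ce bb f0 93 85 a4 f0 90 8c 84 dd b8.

Offset 0: leading byte 0xE0 = 11100000 → 3-byte char #1 = E0 BD 91.
Offset 3: leading byte 0xF0 = 11110000 → 4-byte char #2 = F0 9D 9F 82.
Offset 7: leading byte 0xE2 = 11100010 → 3-byte char #3 = E2 81 81.
Offset 10: leading byte 0xCE = 11001110 → 2-byte char #4 = CE BB.
Offset 12: leading byte 0xF0 = 11110000 → 4-byte char #5 = F0 93 85 A4.
Offset 16: leading byte 0xF0 = 11110000 → 4-byte char #6 = F0 90 8C 84.
Leading byte 0xF0 = 11110000 matches 11110xxx → 4-byte sequence.
Byte 1: 0xF0 = 11110000, payload 000 (3 bits).
Byte 2: 0x90 = 10010000 (10xxxxxx ✓), payload 010000.
Byte 3: 0x8C = 10001100 (10xxxxxx ✓), payload 001100.
Byte 4: 0x84 = 10000100 (10xxxxxx ✓), payload 000100.
Concatenate: 000010000001100000100 = 0x10304 (21 bits → U+10304).

U+10304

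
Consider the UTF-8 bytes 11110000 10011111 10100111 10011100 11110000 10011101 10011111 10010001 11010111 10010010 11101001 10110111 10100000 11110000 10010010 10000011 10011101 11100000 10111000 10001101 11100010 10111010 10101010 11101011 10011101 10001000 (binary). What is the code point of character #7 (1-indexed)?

U+2EAA

Offset 0: leading byte 0xF0 = 11110000 → 4-byte char #1 = F0 9F A7 9C.
Offset 4: leading byte 0xF0 = 11110000 → 4-byte char #2 = F0 9D 9F 91.
Offset 8: leading byte 0xD7 = 11010111 → 2-byte char #3 = D7 92.
Offset 10: leading byte 0xE9 = 11101001 → 3-byte char #4 = E9 B7 A0.
Offset 13: leading byte 0xF0 = 11110000 → 4-byte char #5 = F0 92 83 9D.
Offset 17: leading byte 0xE0 = 11100000 → 3-byte char #6 = E0 B8 8D.
Offset 20: leading byte 0xE2 = 11100010 → 3-byte char #7 = E2 BA AA.
Leading byte 0xE2 = 11100010 matches 1110xxxx → 3-byte sequence.
Byte 1: 0xE2 = 11100010, payload 0010 (4 bits).
Byte 2: 0xBA = 10111010 (10xxxxxx ✓), payload 111010.
Byte 3: 0xAA = 10101010 (10xxxxxx ✓), payload 101010.
Concatenate: 0010111010101010 = 0x2EAA (16 bits → U+2EAA).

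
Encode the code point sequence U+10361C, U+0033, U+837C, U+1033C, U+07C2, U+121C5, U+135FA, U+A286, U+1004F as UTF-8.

F4 83 98 9C 33 E8 8D BC F0 90 8C BC DF 82 F0 92 87 85 F0 93 97 BA EA 8A 86 F0 90 81 8F

U+10361C: 4-byte form → F4 83 98 9C.
U+0033: 1-byte form → 33.
U+837C: 3-byte form → E8 8D BC.
U+1033C: 4-byte form → F0 90 8C BC.
U+07C2: 2-byte form → DF 82.
U+121C5: 4-byte form → F0 92 87 85.
U+135FA: 4-byte form → F0 93 97 BA.
U+A286: 3-byte form → EA 8A 86.
U+1004F: 4-byte form → F0 90 81 8F.
Concatenated (29 bytes): F4 83 98 9C 33 E8 8D BC F0 90 8C BC DF 82 F0 92 87 85 F0 93 97 BA EA 8A 86 F0 90 81 8F.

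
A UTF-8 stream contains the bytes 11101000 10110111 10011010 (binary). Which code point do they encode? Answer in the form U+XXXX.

Leading byte 0xE8 = 11101000 matches 1110xxxx → 3-byte sequence.
Byte 1: 0xE8 = 11101000, payload 1000 (4 bits).
Byte 2: 0xB7 = 10110111 (10xxxxxx ✓), payload 110111.
Byte 3: 0x9A = 10011010 (10xxxxxx ✓), payload 011010.
Concatenate: 1000110111011010 = 0x8DDA (16 bits → U+8DDA).

U+8DDA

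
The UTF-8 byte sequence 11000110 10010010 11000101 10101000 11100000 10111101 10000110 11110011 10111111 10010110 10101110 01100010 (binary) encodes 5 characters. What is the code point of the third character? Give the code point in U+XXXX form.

U+0F46

Offset 0: leading byte 0xC6 = 11000110 → 2-byte char #1 = C6 92.
Offset 2: leading byte 0xC5 = 11000101 → 2-byte char #2 = C5 A8.
Offset 4: leading byte 0xE0 = 11100000 → 3-byte char #3 = E0 BD 86.
Leading byte 0xE0 = 11100000 matches 1110xxxx → 3-byte sequence.
Byte 1: 0xE0 = 11100000, payload 0000 (4 bits).
Byte 2: 0xBD = 10111101 (10xxxxxx ✓), payload 111101.
Byte 3: 0x86 = 10000110 (10xxxxxx ✓), payload 000110.
Concatenate: 0000111101000110 = 0xF46 (16 bits → U+0F46).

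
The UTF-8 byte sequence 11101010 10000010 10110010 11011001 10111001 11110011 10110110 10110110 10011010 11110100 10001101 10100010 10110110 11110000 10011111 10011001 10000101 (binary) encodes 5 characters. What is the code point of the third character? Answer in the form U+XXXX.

U+F6D9A

Offset 0: leading byte 0xEA = 11101010 → 3-byte char #1 = EA 82 B2.
Offset 3: leading byte 0xD9 = 11011001 → 2-byte char #2 = D9 B9.
Offset 5: leading byte 0xF3 = 11110011 → 4-byte char #3 = F3 B6 B6 9A.
Leading byte 0xF3 = 11110011 matches 11110xxx → 4-byte sequence.
Byte 1: 0xF3 = 11110011, payload 011 (3 bits).
Byte 2: 0xB6 = 10110110 (10xxxxxx ✓), payload 110110.
Byte 3: 0xB6 = 10110110 (10xxxxxx ✓), payload 110110.
Byte 4: 0x9A = 10011010 (10xxxxxx ✓), payload 011010.
Concatenate: 011110110110110011010 = 0xF6D9A (21 bits → U+F6D9A).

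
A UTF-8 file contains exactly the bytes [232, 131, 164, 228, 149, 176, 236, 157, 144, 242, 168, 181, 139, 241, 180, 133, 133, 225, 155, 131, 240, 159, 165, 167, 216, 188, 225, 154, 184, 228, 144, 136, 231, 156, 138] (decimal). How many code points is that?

11

Byte at offset 0: 0xE8 = 11101000 → 3-byte char (#1). Advance 3.
Byte at offset 3: 0xE4 = 11100100 → 3-byte char (#2). Advance 3.
Byte at offset 6: 0xEC = 11101100 → 3-byte char (#3). Advance 3.
Byte at offset 9: 0xF2 = 11110010 → 4-byte char (#4). Advance 4.
Byte at offset 13: 0xF1 = 11110001 → 4-byte char (#5). Advance 4.
Byte at offset 17: 0xE1 = 11100001 → 3-byte char (#6). Advance 3.
Byte at offset 20: 0xF0 = 11110000 → 4-byte char (#7). Advance 4.
Byte at offset 24: 0xD8 = 11011000 → 2-byte char (#8). Advance 2.
Byte at offset 26: 0xE1 = 11100001 → 3-byte char (#9). Advance 3.
Byte at offset 29: 0xE4 = 11100100 → 3-byte char (#10). Advance 3.
Byte at offset 32: 0xE7 = 11100111 → 3-byte char (#11). Advance 3.
Reached end at offset 35 after 11 code points.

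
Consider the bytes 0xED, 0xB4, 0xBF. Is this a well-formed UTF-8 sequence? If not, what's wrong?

Structurally a 3-byte sequence; payload = 0xDD3F.
But 0xDD3F is in U+D800–U+DFFF, the surrogate range. Surrogates are not Unicode scalar values and are forbidden in UTF-8.

invalid (encodes a surrogate (U+D800–U+DFFF))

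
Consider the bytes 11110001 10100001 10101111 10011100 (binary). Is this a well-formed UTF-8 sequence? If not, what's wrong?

valid

Leading byte 0xF1 = 11110001 → 4-byte form.
Continuation bytes 0xA1=10100001, 0xAF=10101111, 0x9C=10011100 all match 10xxxxxx.
Decoded value 0x61BDC is ≥ 0x10000 (shortest form) and not a surrogate.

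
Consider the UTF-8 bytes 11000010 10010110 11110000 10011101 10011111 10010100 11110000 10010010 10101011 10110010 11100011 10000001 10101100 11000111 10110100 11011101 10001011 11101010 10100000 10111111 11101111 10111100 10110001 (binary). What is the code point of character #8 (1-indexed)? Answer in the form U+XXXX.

U+FF31

Offset 0: leading byte 0xC2 = 11000010 → 2-byte char #1 = C2 96.
Offset 2: leading byte 0xF0 = 11110000 → 4-byte char #2 = F0 9D 9F 94.
Offset 6: leading byte 0xF0 = 11110000 → 4-byte char #3 = F0 92 AB B2.
Offset 10: leading byte 0xE3 = 11100011 → 3-byte char #4 = E3 81 AC.
Offset 13: leading byte 0xC7 = 11000111 → 2-byte char #5 = C7 B4.
Offset 15: leading byte 0xDD = 11011101 → 2-byte char #6 = DD 8B.
Offset 17: leading byte 0xEA = 11101010 → 3-byte char #7 = EA A0 BF.
Offset 20: leading byte 0xEF = 11101111 → 3-byte char #8 = EF BC B1.
Leading byte 0xEF = 11101111 matches 1110xxxx → 3-byte sequence.
Byte 1: 0xEF = 11101111, payload 1111 (4 bits).
Byte 2: 0xBC = 10111100 (10xxxxxx ✓), payload 111100.
Byte 3: 0xB1 = 10110001 (10xxxxxx ✓), payload 110001.
Concatenate: 1111111100110001 = 0xFF31 (16 bits → U+FF31).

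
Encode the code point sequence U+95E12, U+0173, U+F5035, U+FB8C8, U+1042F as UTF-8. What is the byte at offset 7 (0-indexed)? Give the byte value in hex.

0xB5

U+95E12 → 4-byte form F2 95 B8 92 at offsets 0–3.
U+0173 → 2-byte form C5 B3 at offsets 4–5.
U+F5035 → 4-byte form F3 B5 80 B5 at offsets 6–9.
Offset 7 falls in char 3's range; it's byte 2 of F3 B5 80 B5 = 0xB5.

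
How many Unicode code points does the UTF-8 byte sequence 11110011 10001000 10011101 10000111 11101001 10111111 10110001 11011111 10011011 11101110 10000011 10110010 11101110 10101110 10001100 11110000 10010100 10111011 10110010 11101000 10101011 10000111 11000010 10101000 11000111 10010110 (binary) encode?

Byte at offset 0: 0xF3 = 11110011 → 4-byte char (#1). Advance 4.
Byte at offset 4: 0xE9 = 11101001 → 3-byte char (#2). Advance 3.
Byte at offset 7: 0xDF = 11011111 → 2-byte char (#3). Advance 2.
Byte at offset 9: 0xEE = 11101110 → 3-byte char (#4). Advance 3.
Byte at offset 12: 0xEE = 11101110 → 3-byte char (#5). Advance 3.
Byte at offset 15: 0xF0 = 11110000 → 4-byte char (#6). Advance 4.
Byte at offset 19: 0xE8 = 11101000 → 3-byte char (#7). Advance 3.
Byte at offset 22: 0xC2 = 11000010 → 2-byte char (#8). Advance 2.
Byte at offset 24: 0xC7 = 11000111 → 2-byte char (#9). Advance 2.
Reached end at offset 26 after 9 code points.

9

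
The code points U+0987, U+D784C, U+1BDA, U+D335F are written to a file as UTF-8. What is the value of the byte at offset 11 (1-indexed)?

0xF3

1-indexed offset 11 is 0-indexed offset 10.
U+0987 → 3-byte form E0 A6 87 at offsets 0–2.
U+D784C → 4-byte form F3 97 A1 8C at offsets 3–6.
U+1BDA → 3-byte form E1 AF 9A at offsets 7–9.
U+D335F → 4-byte form F3 93 8D 9F at offsets 10–13.
Offset 10 falls in char 4's range; it's byte 1 of F3 93 8D 9F = 0xF3.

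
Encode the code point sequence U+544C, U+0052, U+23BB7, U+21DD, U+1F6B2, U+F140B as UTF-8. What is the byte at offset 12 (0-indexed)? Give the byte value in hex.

0x9F

U+544C → 3-byte form E5 91 8C at offsets 0–2.
U+0052 → 1-byte form 52 at offsets 3–3.
U+23BB7 → 4-byte form F0 A3 AE B7 at offsets 4–7.
U+21DD → 3-byte form E2 87 9D at offsets 8–10.
U+1F6B2 → 4-byte form F0 9F 9A B2 at offsets 11–14.
Offset 12 falls in char 5's range; it's byte 2 of F0 9F 9A B2 = 0x9F.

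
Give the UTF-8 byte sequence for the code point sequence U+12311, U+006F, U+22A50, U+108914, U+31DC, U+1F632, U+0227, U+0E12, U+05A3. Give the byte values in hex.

U+12311: 4-byte form → F0 92 8C 91.
U+006F: 1-byte form → 6F.
U+22A50: 4-byte form → F0 A2 A9 90.
U+108914: 4-byte form → F4 88 A4 94.
U+31DC: 3-byte form → E3 87 9C.
U+1F632: 4-byte form → F0 9F 98 B2.
U+0227: 2-byte form → C8 A7.
U+0E12: 3-byte form → E0 B8 92.
U+05A3: 2-byte form → D6 A3.
Concatenated (27 bytes): F0 92 8C 91 6F F0 A2 A9 90 F4 88 A4 94 E3 87 9C F0 9F 98 B2 C8 A7 E0 B8 92 D6 A3.

F0 92 8C 91 6F F0 A2 A9 90 F4 88 A4 94 E3 87 9C F0 9F 98 B2 C8 A7 E0 B8 92 D6 A3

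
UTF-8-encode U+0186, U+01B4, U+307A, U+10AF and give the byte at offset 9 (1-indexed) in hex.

0x82

1-indexed offset 9 is 0-indexed offset 8.
U+0186 → 2-byte form C6 86 at offsets 0–1.
U+01B4 → 2-byte form C6 B4 at offsets 2–3.
U+307A → 3-byte form E3 81 BA at offsets 4–6.
U+10AF → 3-byte form E1 82 AF at offsets 7–9.
Offset 8 falls in char 4's range; it's byte 2 of E1 82 AF = 0x82.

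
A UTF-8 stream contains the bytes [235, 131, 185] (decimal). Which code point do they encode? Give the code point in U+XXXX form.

Leading byte 0xEB = 11101011 matches 1110xxxx → 3-byte sequence.
Byte 1: 0xEB = 11101011, payload 1011 (4 bits).
Byte 2: 0x83 = 10000011 (10xxxxxx ✓), payload 000011.
Byte 3: 0xB9 = 10111001 (10xxxxxx ✓), payload 111001.
Concatenate: 1011000011111001 = 0xB0F9 (16 bits → U+B0F9).

U+B0F9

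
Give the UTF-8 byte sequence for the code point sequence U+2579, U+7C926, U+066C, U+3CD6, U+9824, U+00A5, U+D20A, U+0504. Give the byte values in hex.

U+2579: 3-byte form → E2 95 B9.
U+7C926: 4-byte form → F1 BC A4 A6.
U+066C: 2-byte form → D9 AC.
U+3CD6: 3-byte form → E3 B3 96.
U+9824: 3-byte form → E9 A0 A4.
U+00A5: 2-byte form → C2 A5.
U+D20A: 3-byte form → ED 88 8A.
U+0504: 2-byte form → D4 84.
Concatenated (22 bytes): E2 95 B9 F1 BC A4 A6 D9 AC E3 B3 96 E9 A0 A4 C2 A5 ED 88 8A D4 84.

E2 95 B9 F1 BC A4 A6 D9 AC E3 B3 96 E9 A0 A4 C2 A5 ED 88 8A D4 84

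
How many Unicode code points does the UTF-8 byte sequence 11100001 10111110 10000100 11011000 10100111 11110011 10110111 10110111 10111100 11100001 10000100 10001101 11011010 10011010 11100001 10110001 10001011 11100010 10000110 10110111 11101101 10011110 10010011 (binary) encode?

Byte at offset 0: 0xE1 = 11100001 → 3-byte char (#1). Advance 3.
Byte at offset 3: 0xD8 = 11011000 → 2-byte char (#2). Advance 2.
Byte at offset 5: 0xF3 = 11110011 → 4-byte char (#3). Advance 4.
Byte at offset 9: 0xE1 = 11100001 → 3-byte char (#4). Advance 3.
Byte at offset 12: 0xDA = 11011010 → 2-byte char (#5). Advance 2.
Byte at offset 14: 0xE1 = 11100001 → 3-byte char (#6). Advance 3.
Byte at offset 17: 0xE2 = 11100010 → 3-byte char (#7). Advance 3.
Byte at offset 20: 0xED = 11101101 → 3-byte char (#8). Advance 3.
Reached end at offset 23 after 8 code points.

8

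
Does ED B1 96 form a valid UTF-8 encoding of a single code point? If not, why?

invalid (encodes a surrogate (U+D800–U+DFFF))

Structurally a 3-byte sequence; payload = 0xDC56.
But 0xDC56 is in U+D800–U+DFFF, the surrogate range. Surrogates are not Unicode scalar values and are forbidden in UTF-8.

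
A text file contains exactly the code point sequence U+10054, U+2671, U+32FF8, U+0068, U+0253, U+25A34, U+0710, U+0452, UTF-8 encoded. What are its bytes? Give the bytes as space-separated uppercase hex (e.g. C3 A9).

F0 90 81 94 E2 99 B1 F0 B2 BF B8 68 C9 93 F0 A5 A8 B4 DC 90 D1 92

U+10054: 4-byte form → F0 90 81 94.
U+2671: 3-byte form → E2 99 B1.
U+32FF8: 4-byte form → F0 B2 BF B8.
U+0068: 1-byte form → 68.
U+0253: 2-byte form → C9 93.
U+25A34: 4-byte form → F0 A5 A8 B4.
U+0710: 2-byte form → DC 90.
U+0452: 2-byte form → D1 92.
Concatenated (22 bytes): F0 90 81 94 E2 99 B1 F0 B2 BF B8 68 C9 93 F0 A5 A8 B4 DC 90 D1 92.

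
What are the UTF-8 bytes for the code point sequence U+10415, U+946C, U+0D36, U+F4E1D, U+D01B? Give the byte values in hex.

F0 90 90 95 E9 91 AC E0 B4 B6 F3 B4 B8 9D ED 80 9B

U+10415: 4-byte form → F0 90 90 95.
U+946C: 3-byte form → E9 91 AC.
U+0D36: 3-byte form → E0 B4 B6.
U+F4E1D: 4-byte form → F3 B4 B8 9D.
U+D01B: 3-byte form → ED 80 9B.
Concatenated (17 bytes): F0 90 90 95 E9 91 AC E0 B4 B6 F3 B4 B8 9D ED 80 9B.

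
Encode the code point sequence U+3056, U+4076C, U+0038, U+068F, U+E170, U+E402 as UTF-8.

U+3056: 3-byte form → E3 81 96.
U+4076C: 4-byte form → F1 80 9D AC.
U+0038: 1-byte form → 38.
U+068F: 2-byte form → DA 8F.
U+E170: 3-byte form → EE 85 B0.
U+E402: 3-byte form → EE 90 82.
Concatenated (16 bytes): E3 81 96 F1 80 9D AC 38 DA 8F EE 85 B0 EE 90 82.

E3 81 96 F1 80 9D AC 38 DA 8F EE 85 B0 EE 90 82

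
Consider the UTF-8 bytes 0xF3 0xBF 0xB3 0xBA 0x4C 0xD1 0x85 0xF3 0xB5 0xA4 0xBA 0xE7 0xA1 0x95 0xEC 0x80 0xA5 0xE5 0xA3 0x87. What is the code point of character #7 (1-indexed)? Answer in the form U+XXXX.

U+58C7

Offset 0: leading byte 0xF3 = 11110011 → 4-byte char #1 = F3 BF B3 BA.
Offset 4: leading byte 0x4C = 01001100 → 1-byte char #2 = 4C.
Offset 5: leading byte 0xD1 = 11010001 → 2-byte char #3 = D1 85.
Offset 7: leading byte 0xF3 = 11110011 → 4-byte char #4 = F3 B5 A4 BA.
Offset 11: leading byte 0xE7 = 11100111 → 3-byte char #5 = E7 A1 95.
Offset 14: leading byte 0xEC = 11101100 → 3-byte char #6 = EC 80 A5.
Offset 17: leading byte 0xE5 = 11100101 → 3-byte char #7 = E5 A3 87.
Leading byte 0xE5 = 11100101 matches 1110xxxx → 3-byte sequence.
Byte 1: 0xE5 = 11100101, payload 0101 (4 bits).
Byte 2: 0xA3 = 10100011 (10xxxxxx ✓), payload 100011.
Byte 3: 0x87 = 10000111 (10xxxxxx ✓), payload 000111.
Concatenate: 0101100011000111 = 0x58C7 (16 bits → U+58C7).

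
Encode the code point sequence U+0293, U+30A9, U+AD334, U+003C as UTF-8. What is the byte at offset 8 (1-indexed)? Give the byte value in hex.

1-indexed offset 8 is 0-indexed offset 7.
U+0293 → 2-byte form CA 93 at offsets 0–1.
U+30A9 → 3-byte form E3 82 A9 at offsets 2–4.
U+AD334 → 4-byte form F2 AD 8C B4 at offsets 5–8.
Offset 7 falls in char 3's range; it's byte 3 of F2 AD 8C B4 = 0x8C.

0x8C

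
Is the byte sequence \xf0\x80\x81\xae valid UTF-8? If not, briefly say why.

Leading byte 0xF0 = 11110000 → 4-byte form.
Continuation bytes all match 10xxxxxx. Payload decodes to 0x6E.
But 0x6E < 0x10000, the minimum for a 4-byte sequence — this is an overlong encoding.

invalid (overlong encoding)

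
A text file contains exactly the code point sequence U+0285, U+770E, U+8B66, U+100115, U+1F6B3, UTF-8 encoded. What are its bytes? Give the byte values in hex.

U+0285: 2-byte form → CA 85.
U+770E: 3-byte form → E7 9C 8E.
U+8B66: 3-byte form → E8 AD A6.
U+100115: 4-byte form → F4 80 84 95.
U+1F6B3: 4-byte form → F0 9F 9A B3.
Concatenated (16 bytes): CA 85 E7 9C 8E E8 AD A6 F4 80 84 95 F0 9F 9A B3.

CA 85 E7 9C 8E E8 AD A6 F4 80 84 95 F0 9F 9A B3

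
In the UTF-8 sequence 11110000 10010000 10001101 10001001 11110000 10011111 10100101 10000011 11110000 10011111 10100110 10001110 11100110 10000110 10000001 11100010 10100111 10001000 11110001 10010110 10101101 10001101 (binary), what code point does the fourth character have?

U+6181

Offset 0: leading byte 0xF0 = 11110000 → 4-byte char #1 = F0 90 8D 89.
Offset 4: leading byte 0xF0 = 11110000 → 4-byte char #2 = F0 9F A5 83.
Offset 8: leading byte 0xF0 = 11110000 → 4-byte char #3 = F0 9F A6 8E.
Offset 12: leading byte 0xE6 = 11100110 → 3-byte char #4 = E6 86 81.
Leading byte 0xE6 = 11100110 matches 1110xxxx → 3-byte sequence.
Byte 1: 0xE6 = 11100110, payload 0110 (4 bits).
Byte 2: 0x86 = 10000110 (10xxxxxx ✓), payload 000110.
Byte 3: 0x81 = 10000001 (10xxxxxx ✓), payload 000001.
Concatenate: 0110000110000001 = 0x6181 (16 bits → U+6181).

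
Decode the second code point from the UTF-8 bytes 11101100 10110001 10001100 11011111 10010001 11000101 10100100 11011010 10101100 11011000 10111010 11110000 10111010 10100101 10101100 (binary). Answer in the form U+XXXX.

U+07D1

Offset 0: leading byte 0xEC = 11101100 → 3-byte char #1 = EC B1 8C.
Offset 3: leading byte 0xDF = 11011111 → 2-byte char #2 = DF 91.
Leading byte 0xDF = 11011111 matches 110xxxxx → 2-byte sequence.
Byte 1: 0xDF = 11011111, payload 11111 (5 bits).
Byte 2: 0x91 = 10010001 (10xxxxxx ✓), payload 010001.
Concatenate: 11111010001 = 0x7D1 (11 bits → U+07D1).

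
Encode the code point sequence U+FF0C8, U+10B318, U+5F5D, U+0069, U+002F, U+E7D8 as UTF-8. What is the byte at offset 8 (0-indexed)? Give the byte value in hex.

0xE5

U+FF0C8 → 4-byte form F3 BF 83 88 at offsets 0–3.
U+10B318 → 4-byte form F4 8B 8C 98 at offsets 4–7.
U+5F5D → 3-byte form E5 BD 9D at offsets 8–10.
Offset 8 falls in char 3's range; it's byte 1 of E5 BD 9D = 0xE5.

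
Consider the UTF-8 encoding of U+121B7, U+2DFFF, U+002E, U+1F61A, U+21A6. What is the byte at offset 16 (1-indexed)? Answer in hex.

1-indexed offset 16 is 0-indexed offset 15.
U+121B7 → 4-byte form F0 92 86 B7 at offsets 0–3.
U+2DFFF → 4-byte form F0 AD BF BF at offsets 4–7.
U+002E → 1-byte form 2E at offsets 8–8.
U+1F61A → 4-byte form F0 9F 98 9A at offsets 9–12.
U+21A6 → 3-byte form E2 86 A6 at offsets 13–15.
Offset 15 falls in char 5's range; it's byte 3 of E2 86 A6 = 0xA6.

0xA6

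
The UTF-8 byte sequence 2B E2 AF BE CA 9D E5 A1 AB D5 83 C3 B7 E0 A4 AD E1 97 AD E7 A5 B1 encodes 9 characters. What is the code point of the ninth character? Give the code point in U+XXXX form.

U+7971

Offset 0: leading byte 0x2B = 00101011 → 1-byte char #1 = 2B.
Offset 1: leading byte 0xE2 = 11100010 → 3-byte char #2 = E2 AF BE.
Offset 4: leading byte 0xCA = 11001010 → 2-byte char #3 = CA 9D.
Offset 6: leading byte 0xE5 = 11100101 → 3-byte char #4 = E5 A1 AB.
Offset 9: leading byte 0xD5 = 11010101 → 2-byte char #5 = D5 83.
Offset 11: leading byte 0xC3 = 11000011 → 2-byte char #6 = C3 B7.
Offset 13: leading byte 0xE0 = 11100000 → 3-byte char #7 = E0 A4 AD.
Offset 16: leading byte 0xE1 = 11100001 → 3-byte char #8 = E1 97 AD.
Offset 19: leading byte 0xE7 = 11100111 → 3-byte char #9 = E7 A5 B1.
Leading byte 0xE7 = 11100111 matches 1110xxxx → 3-byte sequence.
Byte 1: 0xE7 = 11100111, payload 0111 (4 bits).
Byte 2: 0xA5 = 10100101 (10xxxxxx ✓), payload 100101.
Byte 3: 0xB1 = 10110001 (10xxxxxx ✓), payload 110001.
Concatenate: 0111100101110001 = 0x7971 (16 bits → U+7971).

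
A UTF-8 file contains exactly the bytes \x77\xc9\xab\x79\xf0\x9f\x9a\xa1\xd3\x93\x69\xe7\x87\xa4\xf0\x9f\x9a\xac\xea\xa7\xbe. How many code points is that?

9

Byte at offset 0: 0x77 = 01110111 → 1-byte char (#1). Advance 1.
Byte at offset 1: 0xC9 = 11001001 → 2-byte char (#2). Advance 2.
Byte at offset 3: 0x79 = 01111001 → 1-byte char (#3). Advance 1.
Byte at offset 4: 0xF0 = 11110000 → 4-byte char (#4). Advance 4.
Byte at offset 8: 0xD3 = 11010011 → 2-byte char (#5). Advance 2.
Byte at offset 10: 0x69 = 01101001 → 1-byte char (#6). Advance 1.
Byte at offset 11: 0xE7 = 11100111 → 3-byte char (#7). Advance 3.
Byte at offset 14: 0xF0 = 11110000 → 4-byte char (#8). Advance 4.
Byte at offset 18: 0xEA = 11101010 → 3-byte char (#9). Advance 3.
Reached end at offset 21 after 9 code points.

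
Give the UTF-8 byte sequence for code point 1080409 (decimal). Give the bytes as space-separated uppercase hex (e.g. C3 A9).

F4 87 B1 99

U+107C59 = 0x107C59 = 1080409 decimal. In range U+10000–U+10FFFF → 4-byte form: 11110xxx 10xxxxxx 10xxxxxx 10xxxxxx.
Binary (21 bits): 100000111110001011001.
Split 3+6+6+6: 100 | 000111 | 110001 | 011001.
Byte 1: 11110100 = 0xF4.
Byte 2: 10000111 = 0x87.
Byte 3: 10110001 = 0xB1.
Byte 4: 10011001 = 0x99.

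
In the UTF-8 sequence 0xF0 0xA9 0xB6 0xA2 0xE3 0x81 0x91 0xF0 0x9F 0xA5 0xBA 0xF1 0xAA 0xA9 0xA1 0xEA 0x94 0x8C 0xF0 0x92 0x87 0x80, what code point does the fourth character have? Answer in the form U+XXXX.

Offset 0: leading byte 0xF0 = 11110000 → 4-byte char #1 = F0 A9 B6 A2.
Offset 4: leading byte 0xE3 = 11100011 → 3-byte char #2 = E3 81 91.
Offset 7: leading byte 0xF0 = 11110000 → 4-byte char #3 = F0 9F A5 BA.
Offset 11: leading byte 0xF1 = 11110001 → 4-byte char #4 = F1 AA A9 A1.
Leading byte 0xF1 = 11110001 matches 11110xxx → 4-byte sequence.
Byte 1: 0xF1 = 11110001, payload 001 (3 bits).
Byte 2: 0xAA = 10101010 (10xxxxxx ✓), payload 101010.
Byte 3: 0xA9 = 10101001 (10xxxxxx ✓), payload 101001.
Byte 4: 0xA1 = 10100001 (10xxxxxx ✓), payload 100001.
Concatenate: 001101010101001100001 = 0x6AA61 (21 bits → U+6AA61).

U+6AA61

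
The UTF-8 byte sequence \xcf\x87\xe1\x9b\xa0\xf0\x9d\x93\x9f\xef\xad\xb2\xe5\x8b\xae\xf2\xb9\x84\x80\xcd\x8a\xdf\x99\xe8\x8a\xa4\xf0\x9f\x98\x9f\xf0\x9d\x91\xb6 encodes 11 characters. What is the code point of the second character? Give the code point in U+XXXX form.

Offset 0: leading byte 0xCF = 11001111 → 2-byte char #1 = CF 87.
Offset 2: leading byte 0xE1 = 11100001 → 3-byte char #2 = E1 9B A0.
Leading byte 0xE1 = 11100001 matches 1110xxxx → 3-byte sequence.
Byte 1: 0xE1 = 11100001, payload 0001 (4 bits).
Byte 2: 0x9B = 10011011 (10xxxxxx ✓), payload 011011.
Byte 3: 0xA0 = 10100000 (10xxxxxx ✓), payload 100000.
Concatenate: 0001011011100000 = 0x16E0 (16 bits → U+16E0).

U+16E0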